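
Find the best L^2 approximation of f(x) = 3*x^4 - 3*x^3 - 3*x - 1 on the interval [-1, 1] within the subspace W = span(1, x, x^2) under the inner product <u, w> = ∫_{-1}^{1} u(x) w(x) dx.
g(x) = 18*x^2/7 - 24*x/5 - 44/35

The best approximation g ∈ W is the orthogonal projection of f onto W. Writing g = a_0 + a_1 x + a_2 x^2, the coefficients solve the normal equations G · a = b where
  G_{ij} = <φ_i, φ_j> and b_i = <f, φ_i>, with φ_0 = 1, φ_1 = x, φ_2 = x^2.
G =
  [2, 0, 2/3]
  [0, 2/3, 0]
  [2/3, 0, 2/5],
b = (-4/5, -16/5, 4/21).
Solving gives a_0 = -44/35, a_1 = -24/5, a_2 = 18/7, so
  g(x) = 18*x^2/7 - 24*x/5 - 44/35.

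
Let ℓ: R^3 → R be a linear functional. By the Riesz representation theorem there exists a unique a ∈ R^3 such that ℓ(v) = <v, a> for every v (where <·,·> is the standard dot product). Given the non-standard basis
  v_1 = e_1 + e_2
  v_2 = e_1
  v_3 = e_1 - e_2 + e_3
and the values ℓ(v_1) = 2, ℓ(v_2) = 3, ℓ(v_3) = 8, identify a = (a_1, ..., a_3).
a = (3, -1, 4)

Write a = (a_1, ..., a_3) in the standard basis. For each basis vector v_i, ℓ(v_i) = <v_i, a> is a linear equation in the a_j's. Collect the n equations into a matrix system V a = ℓ, where row i of V is v_i (expressed in the standard basis). Since V is invertible (lower-triangular with 1s on the diagonal, up to permutation), solve by back-substitution:
  V =
[[1, 1, 0],
 [1, 0, 0],
 [1, -1, 1]]
  V a = (2, 3, 8)
Solving gives a = (3, -1, 4).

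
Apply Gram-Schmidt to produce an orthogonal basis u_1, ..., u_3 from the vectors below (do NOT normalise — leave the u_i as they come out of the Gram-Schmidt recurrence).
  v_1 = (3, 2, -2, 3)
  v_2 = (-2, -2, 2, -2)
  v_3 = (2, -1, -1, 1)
Orthogonal basis:
  u_1 = (3, 2, -2, 3)
  u_2 = (4/13, -6/13, 6/13, 4/13)
  u_3 = (1/2, -1, -1, -1/2)

Apply the Gram-Schmidt recurrence
  u_1 = v_1
  u_i = v_i − Σ_{j<i} ((v_i · u_j) / (u_j · u_j)) · u_j.

Step by step this gives:
  u_1 = (3, 2, -2, 3)
  u_2 = (4/13, -6/13, 6/13, 4/13)
  u_3 = (1/2, -1, -1, -1/2)

Orthogonality check:
  u_2 · u_1 = 0 (should be 0)
  u_3 · u_1 = 0 (should be 0)
  u_3 · u_2 = 0 (should be 0)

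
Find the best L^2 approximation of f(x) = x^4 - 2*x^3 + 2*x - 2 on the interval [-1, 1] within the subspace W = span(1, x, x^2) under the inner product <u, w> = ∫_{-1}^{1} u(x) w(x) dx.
g(x) = 6*x^2/7 + 4*x/5 - 73/35

The best approximation g ∈ W is the orthogonal projection of f onto W. Writing g = a_0 + a_1 x + a_2 x^2, the coefficients solve the normal equations G · a = b where
  G_{ij} = <φ_i, φ_j> and b_i = <f, φ_i>, with φ_0 = 1, φ_1 = x, φ_2 = x^2.
G =
  [2, 0, 2/3]
  [0, 2/3, 0]
  [2/3, 0, 2/5],
b = (-18/5, 8/15, -22/21).
Solving gives a_0 = -73/35, a_1 = 4/5, a_2 = 6/7, so
  g(x) = 6*x^2/7 + 4*x/5 - 73/35.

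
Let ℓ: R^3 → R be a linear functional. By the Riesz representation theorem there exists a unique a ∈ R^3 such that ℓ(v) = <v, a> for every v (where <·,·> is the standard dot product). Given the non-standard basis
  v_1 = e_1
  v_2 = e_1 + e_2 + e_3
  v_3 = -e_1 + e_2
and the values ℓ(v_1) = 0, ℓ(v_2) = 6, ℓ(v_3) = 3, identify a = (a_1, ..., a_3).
a = (0, 3, 3)

Write a = (a_1, ..., a_3) in the standard basis. For each basis vector v_i, ℓ(v_i) = <v_i, a> is a linear equation in the a_j's. Collect the n equations into a matrix system V a = ℓ, where row i of V is v_i (expressed in the standard basis). Since V is invertible (lower-triangular with 1s on the diagonal, up to permutation), solve by back-substitution:
  V =
[[1, 0, 0],
 [1, 1, 1],
 [-1, 1, 0]]
  V a = (0, 6, 3)
Solving gives a = (0, 3, 3).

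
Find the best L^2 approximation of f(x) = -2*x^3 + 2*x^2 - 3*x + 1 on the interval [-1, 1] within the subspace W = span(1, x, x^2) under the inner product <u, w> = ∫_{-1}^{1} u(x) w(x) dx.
g(x) = 2*x^2 - 21*x/5 + 1

The best approximation g ∈ W is the orthogonal projection of f onto W. Writing g = a_0 + a_1 x + a_2 x^2, the coefficients solve the normal equations G · a = b where
  G_{ij} = <φ_i, φ_j> and b_i = <f, φ_i>, with φ_0 = 1, φ_1 = x, φ_2 = x^2.
G =
  [2, 0, 2/3]
  [0, 2/3, 0]
  [2/3, 0, 2/5],
b = (10/3, -14/5, 22/15).
Solving gives a_0 = 1, a_1 = -21/5, a_2 = 2, so
  g(x) = 2*x^2 - 21*x/5 + 1.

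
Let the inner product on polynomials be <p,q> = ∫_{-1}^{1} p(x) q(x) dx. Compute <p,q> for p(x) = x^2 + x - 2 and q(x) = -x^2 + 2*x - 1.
<p,q> = 28/5

Expand the product: p(x)·q(x) = -x^4 + x^3 + 3*x^2 - 5*x + 2.
∫_{-1}^{1} of each monomial x^k gives [2/(k+1) if k even, 0 if k odd]. Integrating term-by-term (or equivalently evaluating the antiderivative F(x) = -x^5/5 + x^4/4 + x^3 - 5*x^2/2 + 2*x at the endpoints):
  F(1) − F(−1) = 11/20 − (-101/20) = 28/5.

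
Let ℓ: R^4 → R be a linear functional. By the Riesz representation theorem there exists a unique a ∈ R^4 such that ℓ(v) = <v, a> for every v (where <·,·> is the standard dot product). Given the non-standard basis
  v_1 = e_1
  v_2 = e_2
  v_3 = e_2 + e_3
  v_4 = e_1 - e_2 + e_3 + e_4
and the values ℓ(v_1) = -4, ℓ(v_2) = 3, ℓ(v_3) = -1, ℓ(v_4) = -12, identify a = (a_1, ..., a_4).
a = (-4, 3, -4, -1)

Write a = (a_1, ..., a_4) in the standard basis. For each basis vector v_i, ℓ(v_i) = <v_i, a> is a linear equation in the a_j's. Collect the n equations into a matrix system V a = ℓ, where row i of V is v_i (expressed in the standard basis). Since V is invertible (lower-triangular with 1s on the diagonal, up to permutation), solve by back-substitution:
  V =
[[1, 0, 0, 0],
 [0, 1, 0, 0],
 [0, 1, 1, 0],
 [1, -1, 1, 1]]
  V a = (-4, 3, -1, -12)
Solving gives a = (-4, 3, -4, -1).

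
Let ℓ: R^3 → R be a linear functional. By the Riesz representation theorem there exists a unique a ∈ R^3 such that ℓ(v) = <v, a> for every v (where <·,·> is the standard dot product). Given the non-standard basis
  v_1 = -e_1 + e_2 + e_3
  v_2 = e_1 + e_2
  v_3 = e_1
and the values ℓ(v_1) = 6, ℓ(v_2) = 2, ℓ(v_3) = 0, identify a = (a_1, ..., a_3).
a = (0, 2, 4)

Write a = (a_1, ..., a_3) in the standard basis. For each basis vector v_i, ℓ(v_i) = <v_i, a> is a linear equation in the a_j's. Collect the n equations into a matrix system V a = ℓ, where row i of V is v_i (expressed in the standard basis). Since V is invertible (lower-triangular with 1s on the diagonal, up to permutation), solve by back-substitution:
  V =
[[-1, 1, 1],
 [1, 1, 0],
 [1, 0, 0]]
  V a = (6, 2, 0)
Solving gives a = (0, 2, 4).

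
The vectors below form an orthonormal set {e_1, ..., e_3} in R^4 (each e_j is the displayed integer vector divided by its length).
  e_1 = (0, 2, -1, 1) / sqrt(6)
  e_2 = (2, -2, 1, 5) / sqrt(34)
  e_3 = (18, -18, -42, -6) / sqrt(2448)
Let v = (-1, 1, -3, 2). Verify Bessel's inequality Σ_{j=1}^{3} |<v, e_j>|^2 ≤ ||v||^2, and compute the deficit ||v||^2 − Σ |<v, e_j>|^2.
Σ |<v, e_j>|^2 = 131/12; ||v||^2 = 15; deficit = 49/12

Write each e_j = u_j / sqrt(<u_j, u_j>) where u_j is the displayed integer vector. Then <v, e_j> = <v, u_j> / sqrt(<u_j, u_j>), so |<v, e_j>|^2 = <v, u_j>^2 / <u_j, u_j>.
Coefficients: <v, e_1> = 7/sqrt(6), <v, e_2> = 3/sqrt(34), <v, e_3> = 78/sqrt(2448).
Square and sum: Σ |<v, e_j>|^2 = 131/12.
Compute ||v||^2 = v·v = 15.
Deficit = 15 − 131/12 = 49/12 ≥ 0, confirming Bessel's inequality. (The deficit equals ||v − Σ <v,e_j> e_j||^2, the squared distance from v to span{e_j}.)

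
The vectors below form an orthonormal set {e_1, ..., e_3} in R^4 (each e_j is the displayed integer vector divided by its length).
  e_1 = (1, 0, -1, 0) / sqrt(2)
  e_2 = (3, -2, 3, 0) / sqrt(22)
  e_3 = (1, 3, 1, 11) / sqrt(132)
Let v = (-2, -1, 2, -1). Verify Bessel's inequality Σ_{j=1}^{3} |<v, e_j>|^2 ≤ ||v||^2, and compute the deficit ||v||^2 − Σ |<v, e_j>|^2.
Σ |<v, e_j>|^2 = 29/3; ||v||^2 = 10; deficit = 1/3

Write each e_j = u_j / sqrt(<u_j, u_j>) where u_j is the displayed integer vector. Then <v, e_j> = <v, u_j> / sqrt(<u_j, u_j>), so |<v, e_j>|^2 = <v, u_j>^2 / <u_j, u_j>.
Coefficients: <v, e_1> = -4/sqrt(2), <v, e_2> = 2/sqrt(22), <v, e_3> = -14/sqrt(132).
Square and sum: Σ |<v, e_j>|^2 = 29/3.
Compute ||v||^2 = v·v = 10.
Deficit = 10 − 29/3 = 1/3 ≥ 0, confirming Bessel's inequality. (The deficit equals ||v − Σ <v,e_j> e_j||^2, the squared distance from v to span{e_j}.)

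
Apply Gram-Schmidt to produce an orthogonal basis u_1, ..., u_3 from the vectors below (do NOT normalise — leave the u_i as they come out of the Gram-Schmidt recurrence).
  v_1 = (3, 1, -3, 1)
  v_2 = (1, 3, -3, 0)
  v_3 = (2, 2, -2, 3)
Orthogonal basis:
  u_1 = (3, 1, -3, 1)
  u_2 = (-5/4, 9/4, -3/4, -3/4)
  u_3 = (-54/155, 122/155, 104/155, 352/155)

Apply the Gram-Schmidt recurrence
  u_1 = v_1
  u_i = v_i − Σ_{j<i} ((v_i · u_j) / (u_j · u_j)) · u_j.

Step by step this gives:
  u_1 = (3, 1, -3, 1)
  u_2 = (-5/4, 9/4, -3/4, -3/4)
  u_3 = (-54/155, 122/155, 104/155, 352/155)

Orthogonality check:
  u_2 · u_1 = 0 (should be 0)
  u_3 · u_1 = 0 (should be 0)
  u_3 · u_2 = 0 (should be 0)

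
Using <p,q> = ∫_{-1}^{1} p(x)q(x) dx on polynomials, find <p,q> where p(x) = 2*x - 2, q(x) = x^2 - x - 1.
<p,q> = 4/3

Expand the product: p(x)·q(x) = 2*x^3 - 4*x^2 + 2.
∫_{-1}^{1} of each monomial x^k gives [2/(k+1) if k even, 0 if k odd]. Integrating term-by-term (or equivalently evaluating the antiderivative F(x) = x^4/2 - 4*x^3/3 + 2*x at the endpoints):
  F(1) − F(−1) = 7/6 − (-1/6) = 4/3.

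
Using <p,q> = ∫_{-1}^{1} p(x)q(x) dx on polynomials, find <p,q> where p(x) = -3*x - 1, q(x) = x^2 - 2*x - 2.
<p,q> = 22/3

Expand the product: p(x)·q(x) = -3*x^3 + 5*x^2 + 8*x + 2.
∫_{-1}^{1} of each monomial x^k gives [2/(k+1) if k even, 0 if k odd]. Integrating term-by-term (or equivalently evaluating the antiderivative F(x) = -3*x^4/4 + 5*x^3/3 + 4*x^2 + 2*x at the endpoints):
  F(1) − F(−1) = 83/12 − (-5/12) = 22/3.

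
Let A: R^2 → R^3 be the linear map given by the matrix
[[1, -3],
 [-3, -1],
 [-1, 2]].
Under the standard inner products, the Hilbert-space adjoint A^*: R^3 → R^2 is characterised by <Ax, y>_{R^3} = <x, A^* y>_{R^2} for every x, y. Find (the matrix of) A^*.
A^* = A^T =
[[1, -3, -1],
 [-3, -1, 2]]

For real matrices with standard dot products, the defining identity <Ax, y> = <x, A^* y> gives (Ax)^T y = x^T (A^*) y, i.e. x^T A^T y = x^T (A^*) y. Since this holds for all x, y, we must have A^* = A^T. Therefore
A^* =
[[1, -3, -1],
 [-3, -1, 2]].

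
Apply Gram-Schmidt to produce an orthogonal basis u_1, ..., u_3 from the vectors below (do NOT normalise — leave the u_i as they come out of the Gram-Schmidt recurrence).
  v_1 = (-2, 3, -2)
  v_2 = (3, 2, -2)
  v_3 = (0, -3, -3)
Orthogonal basis:
  u_1 = (-2, 3, -2)
  u_2 = (59/17, 22/17, -26/17)
  u_3 = (-46/91, -230/91, -23/7)

Apply the Gram-Schmidt recurrence
  u_1 = v_1
  u_i = v_i − Σ_{j<i} ((v_i · u_j) / (u_j · u_j)) · u_j.

Step by step this gives:
  u_1 = (-2, 3, -2)
  u_2 = (59/17, 22/17, -26/17)
  u_3 = (-46/91, -230/91, -23/7)

Orthogonality check:
  u_2 · u_1 = 0 (should be 0)
  u_3 · u_1 = 0 (should be 0)
  u_3 · u_2 = 0 (should be 0)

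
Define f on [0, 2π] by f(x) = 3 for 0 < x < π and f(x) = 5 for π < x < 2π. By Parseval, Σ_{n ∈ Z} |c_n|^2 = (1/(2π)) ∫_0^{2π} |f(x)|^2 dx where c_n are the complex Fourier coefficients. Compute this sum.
Σ |c_n|^2 = 17

Parseval equates the L^2 energy of f (normalised by 1/(2π)) with the ℓ^2 sum of its Fourier coefficients: (1/(2π)) ∫_0^{2π} |f|^2 = Σ |c_n|^2.
Compute the left side: (1/(2π)) [∫_0^π 3^2 dx + ∫_π^{2π} 5^2 dx] = (1/(2π)) · (9π + 25π) = (9 + 25)/2 = 17.
So Σ_{n ∈ Z} |c_n|^2 = 17.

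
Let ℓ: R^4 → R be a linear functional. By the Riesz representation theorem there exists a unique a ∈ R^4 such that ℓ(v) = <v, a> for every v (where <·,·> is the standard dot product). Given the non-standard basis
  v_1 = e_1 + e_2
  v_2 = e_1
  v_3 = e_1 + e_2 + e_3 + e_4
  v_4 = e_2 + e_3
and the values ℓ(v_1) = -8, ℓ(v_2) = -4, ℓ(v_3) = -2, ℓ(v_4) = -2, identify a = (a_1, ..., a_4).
a = (-4, -4, 2, 4)

Write a = (a_1, ..., a_4) in the standard basis. For each basis vector v_i, ℓ(v_i) = <v_i, a> is a linear equation in the a_j's. Collect the n equations into a matrix system V a = ℓ, where row i of V is v_i (expressed in the standard basis). Since V is invertible (lower-triangular with 1s on the diagonal, up to permutation), solve by back-substitution:
  V =
[[1, 1, 0, 0],
 [1, 0, 0, 0],
 [1, 1, 1, 1],
 [0, 1, 1, 0]]
  V a = (-8, -4, -2, -2)
Solving gives a = (-4, -4, 2, 4).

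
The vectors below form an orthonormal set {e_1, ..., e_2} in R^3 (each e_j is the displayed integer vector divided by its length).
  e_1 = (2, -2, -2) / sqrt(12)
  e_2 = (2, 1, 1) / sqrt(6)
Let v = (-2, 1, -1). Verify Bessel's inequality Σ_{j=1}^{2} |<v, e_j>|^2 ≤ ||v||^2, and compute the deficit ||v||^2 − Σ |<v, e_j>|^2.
Σ |<v, e_j>|^2 = 4; ||v||^2 = 6; deficit = 2

Write each e_j = u_j / sqrt(<u_j, u_j>) where u_j is the displayed integer vector. Then <v, e_j> = <v, u_j> / sqrt(<u_j, u_j>), so |<v, e_j>|^2 = <v, u_j>^2 / <u_j, u_j>.
Coefficients: <v, e_1> = -4/sqrt(12), <v, e_2> = -4/sqrt(6).
Square and sum: Σ |<v, e_j>|^2 = 4.
Compute ||v||^2 = v·v = 6.
Deficit = 6 − 4 = 2 ≥ 0, confirming Bessel's inequality. (The deficit equals ||v − Σ <v,e_j> e_j||^2, the squared distance from v to span{e_j}.)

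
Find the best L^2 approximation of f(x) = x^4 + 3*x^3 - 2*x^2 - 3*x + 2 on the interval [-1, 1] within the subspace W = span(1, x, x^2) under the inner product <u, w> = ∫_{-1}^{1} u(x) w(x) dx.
g(x) = -8*x^2/7 - 6*x/5 + 67/35

The best approximation g ∈ W is the orthogonal projection of f onto W. Writing g = a_0 + a_1 x + a_2 x^2, the coefficients solve the normal equations G · a = b where
  G_{ij} = <φ_i, φ_j> and b_i = <f, φ_i>, with φ_0 = 1, φ_1 = x, φ_2 = x^2.
G =
  [2, 0, 2/3]
  [0, 2/3, 0]
  [2/3, 0, 2/5],
b = (46/15, -4/5, 86/105).
Solving gives a_0 = 67/35, a_1 = -6/5, a_2 = -8/7, so
  g(x) = -8*x^2/7 - 6*x/5 + 67/35.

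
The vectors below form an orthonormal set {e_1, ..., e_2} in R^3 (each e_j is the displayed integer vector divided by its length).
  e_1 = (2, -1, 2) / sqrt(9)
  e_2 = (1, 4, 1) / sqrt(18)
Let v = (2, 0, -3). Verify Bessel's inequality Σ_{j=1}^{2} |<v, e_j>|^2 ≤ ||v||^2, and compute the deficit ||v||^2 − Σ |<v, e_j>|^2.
Σ |<v, e_j>|^2 = 1/2; ||v||^2 = 13; deficit = 25/2

Write each e_j = u_j / sqrt(<u_j, u_j>) where u_j is the displayed integer vector. Then <v, e_j> = <v, u_j> / sqrt(<u_j, u_j>), so |<v, e_j>|^2 = <v, u_j>^2 / <u_j, u_j>.
Coefficients: <v, e_1> = -2/sqrt(9), <v, e_2> = -1/sqrt(18).
Square and sum: Σ |<v, e_j>|^2 = 1/2.
Compute ||v||^2 = v·v = 13.
Deficit = 13 − 1/2 = 25/2 ≥ 0, confirming Bessel's inequality. (The deficit equals ||v − Σ <v,e_j> e_j||^2, the squared distance from v to span{e_j}.)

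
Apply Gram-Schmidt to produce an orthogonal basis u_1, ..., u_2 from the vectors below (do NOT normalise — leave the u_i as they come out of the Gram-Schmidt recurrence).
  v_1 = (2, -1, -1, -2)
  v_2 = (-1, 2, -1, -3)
Orthogonal basis:
  u_1 = (2, -1, -1, -2)
  u_2 = (-8/5, 23/10, -7/10, -12/5)

Apply the Gram-Schmidt recurrence
  u_1 = v_1
  u_i = v_i − Σ_{j<i} ((v_i · u_j) / (u_j · u_j)) · u_j.

Step by step this gives:
  u_1 = (2, -1, -1, -2)
  u_2 = (-8/5, 23/10, -7/10, -12/5)

Orthogonality check:
  u_2 · u_1 = 0 (should be 0)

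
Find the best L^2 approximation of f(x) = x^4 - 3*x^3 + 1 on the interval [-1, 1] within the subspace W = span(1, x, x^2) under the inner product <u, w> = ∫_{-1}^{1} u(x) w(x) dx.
g(x) = 6*x^2/7 - 9*x/5 + 32/35

The best approximation g ∈ W is the orthogonal projection of f onto W. Writing g = a_0 + a_1 x + a_2 x^2, the coefficients solve the normal equations G · a = b where
  G_{ij} = <φ_i, φ_j> and b_i = <f, φ_i>, with φ_0 = 1, φ_1 = x, φ_2 = x^2.
G =
  [2, 0, 2/3]
  [0, 2/3, 0]
  [2/3, 0, 2/5],
b = (12/5, -6/5, 20/21).
Solving gives a_0 = 32/35, a_1 = -9/5, a_2 = 6/7, so
  g(x) = 6*x^2/7 - 9*x/5 + 32/35.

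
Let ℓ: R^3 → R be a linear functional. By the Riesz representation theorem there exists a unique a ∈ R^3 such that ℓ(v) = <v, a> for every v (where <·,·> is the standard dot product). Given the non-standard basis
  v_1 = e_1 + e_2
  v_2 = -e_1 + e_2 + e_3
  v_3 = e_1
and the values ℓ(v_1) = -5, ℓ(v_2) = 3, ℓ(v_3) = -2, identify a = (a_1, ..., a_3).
a = (-2, -3, 4)

Write a = (a_1, ..., a_3) in the standard basis. For each basis vector v_i, ℓ(v_i) = <v_i, a> is a linear equation in the a_j's. Collect the n equations into a matrix system V a = ℓ, where row i of V is v_i (expressed in the standard basis). Since V is invertible (lower-triangular with 1s on the diagonal, up to permutation), solve by back-substitution:
  V =
[[1, 1, 0],
 [-1, 1, 1],
 [1, 0, 0]]
  V a = (-5, 3, -2)
Solving gives a = (-2, -3, 4).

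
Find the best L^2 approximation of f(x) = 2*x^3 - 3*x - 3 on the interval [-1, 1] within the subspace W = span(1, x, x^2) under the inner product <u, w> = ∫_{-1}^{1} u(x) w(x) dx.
g(x) = -9*x/5 - 3

The best approximation g ∈ W is the orthogonal projection of f onto W. Writing g = a_0 + a_1 x + a_2 x^2, the coefficients solve the normal equations G · a = b where
  G_{ij} = <φ_i, φ_j> and b_i = <f, φ_i>, with φ_0 = 1, φ_1 = x, φ_2 = x^2.
G =
  [2, 0, 2/3]
  [0, 2/3, 0]
  [2/3, 0, 2/5],
b = (-6, -6/5, -2).
Solving gives a_0 = -3, a_1 = -9/5, a_2 = 0, so
  g(x) = -9*x/5 - 3.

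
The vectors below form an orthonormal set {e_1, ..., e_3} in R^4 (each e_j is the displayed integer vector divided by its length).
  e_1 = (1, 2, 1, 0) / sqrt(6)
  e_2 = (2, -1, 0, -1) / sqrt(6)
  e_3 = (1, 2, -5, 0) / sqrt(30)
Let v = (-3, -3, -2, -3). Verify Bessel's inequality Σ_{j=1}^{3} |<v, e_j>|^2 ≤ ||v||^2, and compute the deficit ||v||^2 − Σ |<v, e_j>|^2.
Σ |<v, e_j>|^2 = 101/5; ||v||^2 = 31; deficit = 54/5

Write each e_j = u_j / sqrt(<u_j, u_j>) where u_j is the displayed integer vector. Then <v, e_j> = <v, u_j> / sqrt(<u_j, u_j>), so |<v, e_j>|^2 = <v, u_j>^2 / <u_j, u_j>.
Coefficients: <v, e_1> = -11/sqrt(6), <v, e_2> = 0/sqrt(6), <v, e_3> = 1/sqrt(30).
Square and sum: Σ |<v, e_j>|^2 = 101/5.
Compute ||v||^2 = v·v = 31.
Deficit = 31 − 101/5 = 54/5 ≥ 0, confirming Bessel's inequality. (The deficit equals ||v − Σ <v,e_j> e_j||^2, the squared distance from v to span{e_j}.)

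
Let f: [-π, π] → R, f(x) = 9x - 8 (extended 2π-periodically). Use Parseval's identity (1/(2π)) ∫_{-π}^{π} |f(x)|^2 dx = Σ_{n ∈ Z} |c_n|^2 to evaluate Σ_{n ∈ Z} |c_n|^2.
Σ |c_n|^2 = 27π^2 + 64

Expand and integrate term by term over [-π, π]:
  ∫ (9x)^2 dx = 81·(2π^3/3); ∫ 2·9·(-8)·x dx = 0 (odd integrand); ∫ (-8)^2 dx = 64·2π.
So (1/(2π)) ∫_{-π}^{π} (9x - 8)^2 dx = 81π^2/3 + 64 = 27π^2 + 64.
Parseval ⇒ Σ |c_n|^2 = 27π^2 + 64.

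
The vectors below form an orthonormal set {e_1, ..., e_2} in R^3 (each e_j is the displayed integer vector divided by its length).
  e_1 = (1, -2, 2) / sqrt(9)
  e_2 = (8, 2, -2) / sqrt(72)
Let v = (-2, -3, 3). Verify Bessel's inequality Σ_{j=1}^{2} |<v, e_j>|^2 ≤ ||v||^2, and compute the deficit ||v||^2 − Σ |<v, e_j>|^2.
Σ |<v, e_j>|^2 = 22; ||v||^2 = 22; deficit = 0

Write each e_j = u_j / sqrt(<u_j, u_j>) where u_j is the displayed integer vector. Then <v, e_j> = <v, u_j> / sqrt(<u_j, u_j>), so |<v, e_j>|^2 = <v, u_j>^2 / <u_j, u_j>.
Coefficients: <v, e_1> = 10/sqrt(9), <v, e_2> = -28/sqrt(72).
Square and sum: Σ |<v, e_j>|^2 = 22.
Compute ||v||^2 = v·v = 22.
Deficit = 22 − 22 = 0 ≥ 0, confirming Bessel's inequality. (The deficit equals ||v − Σ <v,e_j> e_j||^2, the squared distance from v to span{e_j}.)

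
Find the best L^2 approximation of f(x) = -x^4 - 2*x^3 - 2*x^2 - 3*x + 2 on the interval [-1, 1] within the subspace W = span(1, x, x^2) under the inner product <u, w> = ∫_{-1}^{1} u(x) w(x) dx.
g(x) = -20*x^2/7 - 21*x/5 + 73/35

The best approximation g ∈ W is the orthogonal projection of f onto W. Writing g = a_0 + a_1 x + a_2 x^2, the coefficients solve the normal equations G · a = b where
  G_{ij} = <φ_i, φ_j> and b_i = <f, φ_i>, with φ_0 = 1, φ_1 = x, φ_2 = x^2.
G =
  [2, 0, 2/3]
  [0, 2/3, 0]
  [2/3, 0, 2/5],
b = (34/15, -14/5, 26/105).
Solving gives a_0 = 73/35, a_1 = -21/5, a_2 = -20/7, so
  g(x) = -20*x^2/7 - 21*x/5 + 73/35.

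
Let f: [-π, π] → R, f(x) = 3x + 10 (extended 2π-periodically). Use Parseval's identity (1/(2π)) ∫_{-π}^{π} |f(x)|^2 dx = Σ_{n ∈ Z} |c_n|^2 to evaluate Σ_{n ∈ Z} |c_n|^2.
Σ |c_n|^2 = 3π^2 + 100

Expand and integrate term by term over [-π, π]:
  ∫ (3x)^2 dx = 9·(2π^3/3); ∫ 2·3·(10)·x dx = 0 (odd integrand); ∫ 10^2 dx = 100·2π.
So (1/(2π)) ∫_{-π}^{π} (3x + 10)^2 dx = 9π^2/3 + 100 = 3π^2 + 100.
Parseval ⇒ Σ |c_n|^2 = 3π^2 + 100.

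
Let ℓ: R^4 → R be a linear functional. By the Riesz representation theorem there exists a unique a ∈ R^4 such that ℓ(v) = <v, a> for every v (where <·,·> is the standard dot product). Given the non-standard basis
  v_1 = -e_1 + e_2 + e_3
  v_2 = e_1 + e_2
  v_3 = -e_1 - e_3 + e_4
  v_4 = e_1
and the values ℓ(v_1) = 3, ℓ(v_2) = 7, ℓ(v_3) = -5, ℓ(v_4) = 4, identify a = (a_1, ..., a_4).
a = (4, 3, 4, 3)

Write a = (a_1, ..., a_4) in the standard basis. For each basis vector v_i, ℓ(v_i) = <v_i, a> is a linear equation in the a_j's. Collect the n equations into a matrix system V a = ℓ, where row i of V is v_i (expressed in the standard basis). Since V is invertible (lower-triangular with 1s on the diagonal, up to permutation), solve by back-substitution:
  V =
[[-1, 1, 1, 0],
 [1, 1, 0, 0],
 [-1, 0, -1, 1],
 [1, 0, 0, 0]]
  V a = (3, 7, -5, 4)
Solving gives a = (4, 3, 4, 3).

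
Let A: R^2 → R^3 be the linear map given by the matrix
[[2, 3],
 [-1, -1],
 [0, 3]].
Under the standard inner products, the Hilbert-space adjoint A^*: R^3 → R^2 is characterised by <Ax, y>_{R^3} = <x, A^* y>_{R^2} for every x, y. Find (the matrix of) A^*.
A^* = A^T =
[[2, -1, 0],
 [3, -1, 3]]

For real matrices with standard dot products, the defining identity <Ax, y> = <x, A^* y> gives (Ax)^T y = x^T (A^*) y, i.e. x^T A^T y = x^T (A^*) y. Since this holds for all x, y, we must have A^* = A^T. Therefore
A^* =
[[2, -1, 0],
 [3, -1, 3]].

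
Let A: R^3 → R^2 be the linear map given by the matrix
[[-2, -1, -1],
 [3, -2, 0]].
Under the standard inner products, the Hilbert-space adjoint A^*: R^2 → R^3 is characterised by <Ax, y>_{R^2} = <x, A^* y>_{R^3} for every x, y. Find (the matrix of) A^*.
A^* = A^T =
[[-2, 3],
 [-1, -2],
 [-1, 0]]

For real matrices with standard dot products, the defining identity <Ax, y> = <x, A^* y> gives (Ax)^T y = x^T (A^*) y, i.e. x^T A^T y = x^T (A^*) y. Since this holds for all x, y, we must have A^* = A^T. Therefore
A^* =
[[-2, 3],
 [-1, -2],
 [-1, 0]].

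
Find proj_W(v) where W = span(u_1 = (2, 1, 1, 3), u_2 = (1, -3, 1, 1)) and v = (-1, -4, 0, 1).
proj_W(v) = (5/19, -71/19, 13/19, -3/19)

Set up U = [u_1 | ... | u_2] ∈ R^(4×2). The projector onto W = col(U) is P = U (U^T U)^(-1) U^T.
Compute U^T U =
  [15, 3]
  [3, 12],
and U^T v = (-3, 12).
Solve U^T U · c = U^T v for the coefficients: c = (-8/19, 21/19). The projection is proj_W(v) = U c.
Check: (v - proj_W(v)) · u_1 = 0  (should be 0).
Check: (v - proj_W(v)) · u_2 = 0  (should be 0).
Result: proj_W(v) = (5/19, -71/19, 13/19, -3/19).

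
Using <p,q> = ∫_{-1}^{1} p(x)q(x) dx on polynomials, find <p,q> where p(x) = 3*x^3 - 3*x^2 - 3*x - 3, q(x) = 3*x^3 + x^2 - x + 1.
<p,q> = -80/7

Expand the product: p(x)·q(x) = 9*x^6 - 6*x^5 - 15*x^4 - 6*x^3 - 3*x^2 - 3.
∫_{-1}^{1} of each monomial x^k gives [2/(k+1) if k even, 0 if k odd]. Integrating term-by-term (or equivalently evaluating the antiderivative F(x) = 9*x^7/7 - x^6 - 3*x^5 - 3*x^4/2 - x^3 - 3*x at the endpoints):
  F(1) − F(−1) = -115/14 − (45/14) = -80/7.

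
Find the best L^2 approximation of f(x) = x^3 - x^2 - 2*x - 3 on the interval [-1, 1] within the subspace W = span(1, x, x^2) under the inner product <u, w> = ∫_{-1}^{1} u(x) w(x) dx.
g(x) = -x^2 - 7*x/5 - 3

The best approximation g ∈ W is the orthogonal projection of f onto W. Writing g = a_0 + a_1 x + a_2 x^2, the coefficients solve the normal equations G · a = b where
  G_{ij} = <φ_i, φ_j> and b_i = <f, φ_i>, with φ_0 = 1, φ_1 = x, φ_2 = x^2.
G =
  [2, 0, 2/3]
  [0, 2/3, 0]
  [2/3, 0, 2/5],
b = (-20/3, -14/15, -12/5).
Solving gives a_0 = -3, a_1 = -7/5, a_2 = -1, so
  g(x) = -x^2 - 7*x/5 - 3.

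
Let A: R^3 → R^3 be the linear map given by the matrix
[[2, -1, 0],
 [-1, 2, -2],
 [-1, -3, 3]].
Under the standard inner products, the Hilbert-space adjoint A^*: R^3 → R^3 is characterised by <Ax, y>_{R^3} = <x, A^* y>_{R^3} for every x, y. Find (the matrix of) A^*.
A^* = A^T =
[[2, -1, -1],
 [-1, 2, -3],
 [0, -2, 3]]

For real matrices with standard dot products, the defining identity <Ax, y> = <x, A^* y> gives (Ax)^T y = x^T (A^*) y, i.e. x^T A^T y = x^T (A^*) y. Since this holds for all x, y, we must have A^* = A^T. Therefore
A^* =
[[2, -1, -1],
 [-1, 2, -3],
 [0, -2, 3]].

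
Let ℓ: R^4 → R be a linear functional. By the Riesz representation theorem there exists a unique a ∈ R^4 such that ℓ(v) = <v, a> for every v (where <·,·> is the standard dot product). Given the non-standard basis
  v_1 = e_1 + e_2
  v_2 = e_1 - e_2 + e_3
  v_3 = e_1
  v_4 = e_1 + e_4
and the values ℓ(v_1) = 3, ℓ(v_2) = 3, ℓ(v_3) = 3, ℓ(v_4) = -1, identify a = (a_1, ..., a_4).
a = (3, 0, 0, -4)

Write a = (a_1, ..., a_4) in the standard basis. For each basis vector v_i, ℓ(v_i) = <v_i, a> is a linear equation in the a_j's. Collect the n equations into a matrix system V a = ℓ, where row i of V is v_i (expressed in the standard basis). Since V is invertible (lower-triangular with 1s on the diagonal, up to permutation), solve by back-substitution:
  V =
[[1, 1, 0, 0],
 [1, -1, 1, 0],
 [1, 0, 0, 0],
 [1, 0, 0, 1]]
  V a = (3, 3, 3, -1)
Solving gives a = (3, 0, 0, -4).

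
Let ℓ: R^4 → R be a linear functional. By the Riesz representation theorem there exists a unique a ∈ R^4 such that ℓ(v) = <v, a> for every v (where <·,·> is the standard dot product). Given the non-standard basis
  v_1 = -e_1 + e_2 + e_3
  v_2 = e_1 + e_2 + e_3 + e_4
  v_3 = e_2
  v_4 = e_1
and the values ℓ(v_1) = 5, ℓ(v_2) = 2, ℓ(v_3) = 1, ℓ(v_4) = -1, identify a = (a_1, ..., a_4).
a = (-1, 1, 3, -1)

Write a = (a_1, ..., a_4) in the standard basis. For each basis vector v_i, ℓ(v_i) = <v_i, a> is a linear equation in the a_j's. Collect the n equations into a matrix system V a = ℓ, where row i of V is v_i (expressed in the standard basis). Since V is invertible (lower-triangular with 1s on the diagonal, up to permutation), solve by back-substitution:
  V =
[[-1, 1, 1, 0],
 [1, 1, 1, 1],
 [0, 1, 0, 0],
 [1, 0, 0, 0]]
  V a = (5, 2, 1, -1)
Solving gives a = (-1, 1, 3, -1).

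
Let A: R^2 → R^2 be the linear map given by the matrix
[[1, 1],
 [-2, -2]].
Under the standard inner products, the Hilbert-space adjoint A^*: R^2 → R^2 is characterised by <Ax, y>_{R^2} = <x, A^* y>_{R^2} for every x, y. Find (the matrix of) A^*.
A^* = A^T =
[[1, -2],
 [1, -2]]

For real matrices with standard dot products, the defining identity <Ax, y> = <x, A^* y> gives (Ax)^T y = x^T (A^*) y, i.e. x^T A^T y = x^T (A^*) y. Since this holds for all x, y, we must have A^* = A^T. Therefore
A^* =
[[1, -2],
 [1, -2]].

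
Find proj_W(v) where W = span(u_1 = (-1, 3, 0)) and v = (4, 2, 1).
proj_W(v) = (-1/5, 3/5, 0)

Set up U = [u_1 | ... | u_1] ∈ R^(3×1). The projector onto W = col(U) is P = U (U^T U)^(-1) U^T.
Compute U^T U =
  [10],
and U^T v = (2).
Solve U^T U · c = U^T v for the coefficients: c = (1/5). The projection is proj_W(v) = U c.
Check: (v - proj_W(v)) · u_1 = 0  (should be 0).
Result: proj_W(v) = (-1/5, 3/5, 0).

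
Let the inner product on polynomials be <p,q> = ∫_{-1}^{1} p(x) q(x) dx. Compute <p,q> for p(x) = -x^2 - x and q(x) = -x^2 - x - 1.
<p,q> = 26/15

Expand the product: p(x)·q(x) = x^4 + 2*x^3 + 2*x^2 + x.
∫_{-1}^{1} of each monomial x^k gives [2/(k+1) if k even, 0 if k odd]. Integrating term-by-term (or equivalently evaluating the antiderivative F(x) = x^5/5 + x^4/2 + 2*x^3/3 + x^2/2 at the endpoints):
  F(1) − F(−1) = 28/15 − (2/15) = 26/15.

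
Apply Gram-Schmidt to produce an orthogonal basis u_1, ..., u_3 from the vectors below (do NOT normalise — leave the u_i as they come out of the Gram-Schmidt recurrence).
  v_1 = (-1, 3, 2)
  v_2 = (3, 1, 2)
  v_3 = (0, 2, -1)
Orthogonal basis:
  u_1 = (-1, 3, 2)
  u_2 = (23/7, 1/7, 10/7)
  u_3 = (26/45, 52/45, -13/9)

Apply the Gram-Schmidt recurrence
  u_1 = v_1
  u_i = v_i − Σ_{j<i} ((v_i · u_j) / (u_j · u_j)) · u_j.

Step by step this gives:
  u_1 = (-1, 3, 2)
  u_2 = (23/7, 1/7, 10/7)
  u_3 = (26/45, 52/45, -13/9)

Orthogonality check:
  u_2 · u_1 = 0 (should be 0)
  u_3 · u_1 = 0 (should be 0)
  u_3 · u_2 = 0 (should be 0)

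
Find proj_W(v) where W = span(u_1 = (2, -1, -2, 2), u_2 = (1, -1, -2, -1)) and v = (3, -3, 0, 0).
proj_W(v) = (3/2, -1, -2, 1/2)

Set up U = [u_1 | ... | u_2] ∈ R^(4×2). The projector onto W = col(U) is P = U (U^T U)^(-1) U^T.
Compute U^T U =
  [13, 5]
  [5, 7],
and U^T v = (9, 6).
Solve U^T U · c = U^T v for the coefficients: c = (1/2, 1/2). The projection is proj_W(v) = U c.
Check: (v - proj_W(v)) · u_1 = 0  (should be 0).
Check: (v - proj_W(v)) · u_2 = 0  (should be 0).
Result: proj_W(v) = (3/2, -1, -2, 1/2).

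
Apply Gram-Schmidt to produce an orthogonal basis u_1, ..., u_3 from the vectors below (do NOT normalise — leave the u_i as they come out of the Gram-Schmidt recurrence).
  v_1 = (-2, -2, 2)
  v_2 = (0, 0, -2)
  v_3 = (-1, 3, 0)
Orthogonal basis:
  u_1 = (-2, -2, 2)
  u_2 = (-2/3, -2/3, -4/3)
  u_3 = (-2, 2, 0)

Apply the Gram-Schmidt recurrence
  u_1 = v_1
  u_i = v_i − Σ_{j<i} ((v_i · u_j) / (u_j · u_j)) · u_j.

Step by step this gives:
  u_1 = (-2, -2, 2)
  u_2 = (-2/3, -2/3, -4/3)
  u_3 = (-2, 2, 0)

Orthogonality check:
  u_2 · u_1 = 0 (should be 0)
  u_3 · u_1 = 0 (should be 0)
  u_3 · u_2 = 0 (should be 0)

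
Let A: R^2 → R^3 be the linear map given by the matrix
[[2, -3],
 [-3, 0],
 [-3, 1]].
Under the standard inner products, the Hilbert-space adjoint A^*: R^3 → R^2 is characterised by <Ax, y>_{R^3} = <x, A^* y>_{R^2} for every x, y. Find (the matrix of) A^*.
A^* = A^T =
[[2, -3, -3],
 [-3, 0, 1]]

For real matrices with standard dot products, the defining identity <Ax, y> = <x, A^* y> gives (Ax)^T y = x^T (A^*) y, i.e. x^T A^T y = x^T (A^*) y. Since this holds for all x, y, we must have A^* = A^T. Therefore
A^* =
[[2, -3, -3],
 [-3, 0, 1]].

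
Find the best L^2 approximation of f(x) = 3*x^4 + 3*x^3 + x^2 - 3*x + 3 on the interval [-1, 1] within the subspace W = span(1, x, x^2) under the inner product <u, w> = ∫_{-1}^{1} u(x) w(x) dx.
g(x) = 25*x^2/7 - 6*x/5 + 96/35

The best approximation g ∈ W is the orthogonal projection of f onto W. Writing g = a_0 + a_1 x + a_2 x^2, the coefficients solve the normal equations G · a = b where
  G_{ij} = <φ_i, φ_j> and b_i = <f, φ_i>, with φ_0 = 1, φ_1 = x, φ_2 = x^2.
G =
  [2, 0, 2/3]
  [0, 2/3, 0]
  [2/3, 0, 2/5],
b = (118/15, -4/5, 114/35).
Solving gives a_0 = 96/35, a_1 = -6/5, a_2 = 25/7, so
  g(x) = 25*x^2/7 - 6*x/5 + 96/35.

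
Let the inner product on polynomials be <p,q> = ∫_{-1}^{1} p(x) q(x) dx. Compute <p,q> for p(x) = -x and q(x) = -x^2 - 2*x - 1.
<p,q> = 4/3

Expand the product: p(x)·q(x) = x^3 + 2*x^2 + x.
∫_{-1}^{1} of each monomial x^k gives [2/(k+1) if k even, 0 if k odd]. Integrating term-by-term (or equivalently evaluating the antiderivative F(x) = x^4/4 + 2*x^3/3 + x^2/2 at the endpoints):
  F(1) − F(−1) = 17/12 − (1/12) = 4/3.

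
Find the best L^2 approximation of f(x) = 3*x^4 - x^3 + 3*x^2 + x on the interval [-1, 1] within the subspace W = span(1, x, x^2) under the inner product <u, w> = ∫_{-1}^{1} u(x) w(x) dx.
g(x) = 39*x^2/7 + 2*x/5 - 9/35

The best approximation g ∈ W is the orthogonal projection of f onto W. Writing g = a_0 + a_1 x + a_2 x^2, the coefficients solve the normal equations G · a = b where
  G_{ij} = <φ_i, φ_j> and b_i = <f, φ_i>, with φ_0 = 1, φ_1 = x, φ_2 = x^2.
G =
  [2, 0, 2/3]
  [0, 2/3, 0]
  [2/3, 0, 2/5],
b = (16/5, 4/15, 72/35).
Solving gives a_0 = -9/35, a_1 = 2/5, a_2 = 39/7, so
  g(x) = 39*x^2/7 + 2*x/5 - 9/35.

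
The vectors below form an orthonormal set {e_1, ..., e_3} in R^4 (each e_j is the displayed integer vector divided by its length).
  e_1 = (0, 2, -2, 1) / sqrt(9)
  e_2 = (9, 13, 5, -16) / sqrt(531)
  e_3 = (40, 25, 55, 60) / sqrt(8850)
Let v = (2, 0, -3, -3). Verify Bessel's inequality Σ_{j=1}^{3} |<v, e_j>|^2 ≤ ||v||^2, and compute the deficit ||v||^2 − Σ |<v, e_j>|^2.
Σ |<v, e_j>|^2 = 83/6; ||v||^2 = 22; deficit = 49/6

Write each e_j = u_j / sqrt(<u_j, u_j>) where u_j is the displayed integer vector. Then <v, e_j> = <v, u_j> / sqrt(<u_j, u_j>), so |<v, e_j>|^2 = <v, u_j>^2 / <u_j, u_j>.
Coefficients: <v, e_1> = 3/sqrt(9), <v, e_2> = 51/sqrt(531), <v, e_3> = -265/sqrt(8850).
Square and sum: Σ |<v, e_j>|^2 = 83/6.
Compute ||v||^2 = v·v = 22.
Deficit = 22 − 83/6 = 49/6 ≥ 0, confirming Bessel's inequality. (The deficit equals ||v − Σ <v,e_j> e_j||^2, the squared distance from v to span{e_j}.)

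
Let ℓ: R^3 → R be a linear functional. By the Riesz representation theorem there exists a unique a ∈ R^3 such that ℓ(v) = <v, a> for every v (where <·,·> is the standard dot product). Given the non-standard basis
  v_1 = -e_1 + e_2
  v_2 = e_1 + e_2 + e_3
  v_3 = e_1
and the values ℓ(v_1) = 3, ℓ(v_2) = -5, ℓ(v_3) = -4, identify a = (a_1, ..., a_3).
a = (-4, -1, 0)

Write a = (a_1, ..., a_3) in the standard basis. For each basis vector v_i, ℓ(v_i) = <v_i, a> is a linear equation in the a_j's. Collect the n equations into a matrix system V a = ℓ, where row i of V is v_i (expressed in the standard basis). Since V is invertible (lower-triangular with 1s on the diagonal, up to permutation), solve by back-substitution:
  V =
[[-1, 1, 0],
 [1, 1, 1],
 [1, 0, 0]]
  V a = (3, -5, -4)
Solving gives a = (-4, -1, 0).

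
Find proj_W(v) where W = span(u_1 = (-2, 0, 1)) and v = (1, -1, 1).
proj_W(v) = (2/5, 0, -1/5)

Set up U = [u_1 | ... | u_1] ∈ R^(3×1). The projector onto W = col(U) is P = U (U^T U)^(-1) U^T.
Compute U^T U =
  [5],
and U^T v = (-1).
Solve U^T U · c = U^T v for the coefficients: c = (-1/5). The projection is proj_W(v) = U c.
Check: (v - proj_W(v)) · u_1 = 0  (should be 0).
Result: proj_W(v) = (2/5, 0, -1/5).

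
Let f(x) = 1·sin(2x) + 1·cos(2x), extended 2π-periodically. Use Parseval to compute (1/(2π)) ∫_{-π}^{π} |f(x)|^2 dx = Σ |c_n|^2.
Σ |c_n|^2 = 1

Expand |f|^2 and use orthogonality of {sin(nx), cos(mx)} on [-π, π]:
  ∫_{-π}^{π} sin(nx)^2 dx = π, ∫ cos(mx)^2 dx = π, and cross terms integrate to 0.
So ∫_{-π}^{π} f(x)^2 dx = 1^2 · π + 1^2 · π = (1 + 1)π.
Divide by 2π: (1 + 1)/2 = 1.
By Parseval, this equals Σ |c_n|^2.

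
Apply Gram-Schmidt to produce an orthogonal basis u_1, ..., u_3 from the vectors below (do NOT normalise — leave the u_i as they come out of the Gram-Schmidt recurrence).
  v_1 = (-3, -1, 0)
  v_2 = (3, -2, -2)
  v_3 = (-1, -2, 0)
Orthogonal basis:
  u_1 = (-3, -1, 0)
  u_2 = (9/10, -27/10, -2)
  u_3 = (20/121, -60/121, 90/121)

Apply the Gram-Schmidt recurrence
  u_1 = v_1
  u_i = v_i − Σ_{j<i} ((v_i · u_j) / (u_j · u_j)) · u_j.

Step by step this gives:
  u_1 = (-3, -1, 0)
  u_2 = (9/10, -27/10, -2)
  u_3 = (20/121, -60/121, 90/121)

Orthogonality check:
  u_2 · u_1 = 0 (should be 0)
  u_3 · u_1 = 0 (should be 0)
  u_3 · u_2 = 0 (should be 0)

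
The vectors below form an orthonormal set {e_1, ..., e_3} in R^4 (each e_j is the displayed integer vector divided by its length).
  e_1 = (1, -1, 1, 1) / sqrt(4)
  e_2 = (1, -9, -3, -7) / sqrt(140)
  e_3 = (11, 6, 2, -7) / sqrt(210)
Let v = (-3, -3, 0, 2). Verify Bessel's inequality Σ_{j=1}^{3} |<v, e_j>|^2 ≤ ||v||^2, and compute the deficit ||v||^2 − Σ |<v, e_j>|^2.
Σ |<v, e_j>|^2 = 131/6; ||v||^2 = 22; deficit = 1/6

Write each e_j = u_j / sqrt(<u_j, u_j>) where u_j is the displayed integer vector. Then <v, e_j> = <v, u_j> / sqrt(<u_j, u_j>), so |<v, e_j>|^2 = <v, u_j>^2 / <u_j, u_j>.
Coefficients: <v, e_1> = 2/sqrt(4), <v, e_2> = 10/sqrt(140), <v, e_3> = -65/sqrt(210).
Square and sum: Σ |<v, e_j>|^2 = 131/6.
Compute ||v||^2 = v·v = 22.
Deficit = 22 − 131/6 = 1/6 ≥ 0, confirming Bessel's inequality. (The deficit equals ||v − Σ <v,e_j> e_j||^2, the squared distance from v to span{e_j}.)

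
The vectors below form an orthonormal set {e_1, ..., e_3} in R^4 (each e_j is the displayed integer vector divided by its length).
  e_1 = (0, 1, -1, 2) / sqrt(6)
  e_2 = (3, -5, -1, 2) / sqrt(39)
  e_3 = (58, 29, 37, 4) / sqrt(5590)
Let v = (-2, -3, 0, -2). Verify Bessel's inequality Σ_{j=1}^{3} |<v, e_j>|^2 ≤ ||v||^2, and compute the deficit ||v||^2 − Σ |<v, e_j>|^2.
Σ |<v, e_j>|^2 = 3606/215; ||v||^2 = 17; deficit = 49/215

Write each e_j = u_j / sqrt(<u_j, u_j>) where u_j is the displayed integer vector. Then <v, e_j> = <v, u_j> / sqrt(<u_j, u_j>), so |<v, e_j>|^2 = <v, u_j>^2 / <u_j, u_j>.
Coefficients: <v, e_1> = -7/sqrt(6), <v, e_2> = 5/sqrt(39), <v, e_3> = -211/sqrt(5590).
Square and sum: Σ |<v, e_j>|^2 = 3606/215.
Compute ||v||^2 = v·v = 17.
Deficit = 17 − 3606/215 = 49/215 ≥ 0, confirming Bessel's inequality. (The deficit equals ||v − Σ <v,e_j> e_j||^2, the squared distance from v to span{e_j}.)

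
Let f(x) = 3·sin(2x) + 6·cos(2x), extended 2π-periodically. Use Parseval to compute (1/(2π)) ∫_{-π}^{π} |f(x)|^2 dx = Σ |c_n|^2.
Σ |c_n|^2 = 45/2

Expand |f|^2 and use orthogonality of {sin(nx), cos(mx)} on [-π, π]:
  ∫_{-π}^{π} sin(nx)^2 dx = π, ∫ cos(mx)^2 dx = π, and cross terms integrate to 0.
So ∫_{-π}^{π} f(x)^2 dx = 3^2 · π + 6^2 · π = (9 + 36)π.
Divide by 2π: (9 + 36)/2 = 45/2.
By Parseval, this equals Σ |c_n|^2.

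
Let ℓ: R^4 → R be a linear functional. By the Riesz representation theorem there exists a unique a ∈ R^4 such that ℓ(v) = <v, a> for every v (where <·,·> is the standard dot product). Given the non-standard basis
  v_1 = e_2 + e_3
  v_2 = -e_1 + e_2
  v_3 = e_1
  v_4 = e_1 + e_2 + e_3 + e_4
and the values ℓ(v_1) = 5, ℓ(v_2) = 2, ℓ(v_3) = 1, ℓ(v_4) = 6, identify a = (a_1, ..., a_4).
a = (1, 3, 2, 0)

Write a = (a_1, ..., a_4) in the standard basis. For each basis vector v_i, ℓ(v_i) = <v_i, a> is a linear equation in the a_j's. Collect the n equations into a matrix system V a = ℓ, where row i of V is v_i (expressed in the standard basis). Since V is invertible (lower-triangular with 1s on the diagonal, up to permutation), solve by back-substitution:
  V =
[[0, 1, 1, 0],
 [-1, 1, 0, 0],
 [1, 0, 0, 0],
 [1, 1, 1, 1]]
  V a = (5, 2, 1, 6)
Solving gives a = (1, 3, 2, 0).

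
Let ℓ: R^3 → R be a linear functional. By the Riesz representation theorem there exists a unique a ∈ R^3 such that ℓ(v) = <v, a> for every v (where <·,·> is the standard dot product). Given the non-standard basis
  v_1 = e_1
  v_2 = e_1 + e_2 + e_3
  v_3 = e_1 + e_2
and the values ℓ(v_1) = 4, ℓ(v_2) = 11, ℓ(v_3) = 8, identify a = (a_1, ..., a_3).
a = (4, 4, 3)

Write a = (a_1, ..., a_3) in the standard basis. For each basis vector v_i, ℓ(v_i) = <v_i, a> is a linear equation in the a_j's. Collect the n equations into a matrix system V a = ℓ, where row i of V is v_i (expressed in the standard basis). Since V is invertible (lower-triangular with 1s on the diagonal, up to permutation), solve by back-substitution:
  V =
[[1, 0, 0],
 [1, 1, 1],
 [1, 1, 0]]
  V a = (4, 11, 8)
Solving gives a = (4, 4, 3).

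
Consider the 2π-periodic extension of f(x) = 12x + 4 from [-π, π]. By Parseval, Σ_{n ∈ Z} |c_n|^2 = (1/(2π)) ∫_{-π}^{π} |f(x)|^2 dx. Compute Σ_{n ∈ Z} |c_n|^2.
Σ |c_n|^2 = 48π^2 + 16

Expand and integrate term by term over [-π, π]:
  ∫ (12x)^2 dx = 144·(2π^3/3); ∫ 2·12·(4)·x dx = 0 (odd integrand); ∫ 4^2 dx = 16·2π.
So (1/(2π)) ∫_{-π}^{π} (12x + 4)^2 dx = 144π^2/3 + 16 = 48π^2 + 16.
Parseval ⇒ Σ |c_n|^2 = 48π^2 + 16.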